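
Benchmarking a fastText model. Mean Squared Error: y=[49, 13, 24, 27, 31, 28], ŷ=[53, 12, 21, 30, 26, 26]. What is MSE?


Squared errors: (49-53)²=16, (13-12)²=1, (24-21)²=9, (27-30)²=9, (31-26)²=25, (28-26)²=4
Sum = 64
MSE = 64/6 = 32/3

32/3


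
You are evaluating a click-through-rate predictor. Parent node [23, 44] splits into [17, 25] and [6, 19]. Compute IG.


Parent = [23, 44], H_parent = 0.9279
H_left = 0.9737 (n=42), H_right = 0.795 (n=25)
H_children = (42/67)·0.9737 + (25/67)·0.795 = 0.907
IG = 0.9279 - 0.907 = 0.0209

0.0209


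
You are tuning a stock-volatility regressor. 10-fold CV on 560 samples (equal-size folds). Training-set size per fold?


Fold size = 560/10 = 56
Training per fold = 560 - 56 = 504

504


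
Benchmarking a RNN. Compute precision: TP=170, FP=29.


Precision = TP/(TP+FP)
= 170/(170+29)
= 170/199 = 85.43%

85.43%


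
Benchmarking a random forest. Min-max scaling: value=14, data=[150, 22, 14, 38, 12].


min=12, max=150
(14-12)/(150-12) = 2/138 = 0.0145

0.0145


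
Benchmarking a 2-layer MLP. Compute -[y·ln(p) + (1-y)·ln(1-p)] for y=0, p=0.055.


BCE = -[y·ln(p) + (1-y)·ln(1-p)]
= -0 - 1·ln(1-0.055)
= -ln(0.945) = 0.0566

0.0566


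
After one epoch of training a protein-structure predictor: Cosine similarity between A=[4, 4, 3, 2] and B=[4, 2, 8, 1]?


A·B = 4·4 + 4·2 + 3·8 + 2·1 = 50
‖A‖ = √45 = 6.7082, ‖B‖ = √85 = 9.2195
cos = 50/(√45·√85) = 50/√3825 = 0.8085

0.8085


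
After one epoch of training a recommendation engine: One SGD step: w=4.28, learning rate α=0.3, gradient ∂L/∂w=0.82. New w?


w_new = w - α·∇
= 4.28 - 0.3·0.82
= 4.28 - 0.246
= 4.034

4.034


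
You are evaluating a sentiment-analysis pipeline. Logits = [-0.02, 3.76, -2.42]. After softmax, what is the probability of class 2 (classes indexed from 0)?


Exponentials: e^-0.02=0.9802, e^3.76=42.9484, e^-2.42=0.0889
Sum = 44.0175
Softmax = [0.0223, 0.9757, 0.002]
p[2] = 0.0889/44.0175 = 0.002

0.002


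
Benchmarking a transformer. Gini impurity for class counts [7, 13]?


Probabilities: [7/20, 13/20] ≈ [0.35, 0.65]
Σpᵢ² = (49 + 169)/20² = 218/400
Gini = 1 - Σpᵢ² = 1 - 218/400 = 0.455

0.455


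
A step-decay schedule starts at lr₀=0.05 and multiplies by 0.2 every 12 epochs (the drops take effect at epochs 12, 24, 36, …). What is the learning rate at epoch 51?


n_drops = ⌊51/12⌋ = 4
lr = 0.05·0.2^4 = 0.05·0.0016 = 0.00008

0.00008


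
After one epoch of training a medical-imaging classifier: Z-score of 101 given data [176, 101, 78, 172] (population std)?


μ = 131.75, σ = 43.0487
z = (101 - 131.75)/43.0487 = -0.7143

-0.7143


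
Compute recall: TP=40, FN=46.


Recall = TP/(TP+FN)
= 40/(40+46)
= 40/86 = 46.51%

46.51%


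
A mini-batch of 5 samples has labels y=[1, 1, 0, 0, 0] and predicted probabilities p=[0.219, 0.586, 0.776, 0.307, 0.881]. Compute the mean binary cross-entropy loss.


L[0] = -ln(0.219) = 1.5187
L[1] = -ln(0.586) = 0.5344
L[2] = -ln(1-0.776) = -ln(0.224) = 1.4961
L[3] = -ln(1-0.307) = -ln(0.693) = 0.3667
L[4] = -ln(1-0.881) = -ln(0.119) = 2.1286
mean = (1.5187 + 0.5344 + 1.4961 + 0.3667 + 2.1286)/5 = 1.2089

1.2089


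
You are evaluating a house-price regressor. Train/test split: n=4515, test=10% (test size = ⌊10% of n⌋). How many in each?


Test = ⌊4515·10/100⌋ = 451
Train = 4515 - 451 = 4064

Train: 4064, Test: 451


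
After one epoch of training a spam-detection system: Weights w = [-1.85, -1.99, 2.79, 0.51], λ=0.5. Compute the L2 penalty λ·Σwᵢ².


‖w‖₂² = (-1.85)² + (-1.99)² + (2.79)² + (0.51)²
     = 3.4225 + 3.9601 + 7.7841 + 0.2601
     = 15.4268
λ·‖w‖₂² = 0.5·15.4268 = 7.7134

7.7134


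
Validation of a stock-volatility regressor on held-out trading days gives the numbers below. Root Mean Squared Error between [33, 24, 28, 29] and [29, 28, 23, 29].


MSE = 57/4 = 14.25
RMSE = √(57/4) = 3.7749

3.7749


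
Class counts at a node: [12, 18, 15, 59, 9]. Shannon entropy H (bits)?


Probabilities: [12/113, 18/113, 15/113, 59/113, 9/113] ≈ [0.1062, 0.1593, 0.1327, 0.5221, 0.0796]
H = -((12/113)·log₂(12/113) + (18/113)·log₂(18/113) + (15/113)·log₂(15/113) + (59/113)·log₂(59/113) + (9/113)·log₂(9/113))
  = 1.9327 bits

1.9327 bits


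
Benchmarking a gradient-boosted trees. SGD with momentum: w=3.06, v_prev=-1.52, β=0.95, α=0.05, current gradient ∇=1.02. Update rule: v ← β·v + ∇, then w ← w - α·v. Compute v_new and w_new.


v_new = 0.95·-1.52 + 1.02 = -1.444 + 1.02 = -0.424
w_new = 3.06 - 0.05·-0.424 = 3.06 + 0.0212 = 3.0812

v_new=-0.424, w_new=3.0812


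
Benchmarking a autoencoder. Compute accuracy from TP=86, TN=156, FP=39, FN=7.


Accuracy = (TP+TN)/(TP+TN+FP+FN)
= (86+156)/(288)
= 242/288 = 84.03%

84.03%


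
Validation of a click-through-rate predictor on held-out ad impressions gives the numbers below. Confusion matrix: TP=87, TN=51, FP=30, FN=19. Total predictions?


Total = TP + TN + FP + FN
= 87 + 51 + 30 + 19
= 187
(Predicted positive: 117, predicted negative: 70)

187


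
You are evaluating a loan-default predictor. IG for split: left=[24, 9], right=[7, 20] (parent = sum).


Parent = [31, 29], H_parent = 0.9992
H_left = 0.8454 (n=33), H_right = 0.8256 (n=27)
H_children = (33/60)·0.8454 + (27/60)·0.8256 = 0.8365
IG = 0.9992 - 0.8365 = 0.1627

0.1627


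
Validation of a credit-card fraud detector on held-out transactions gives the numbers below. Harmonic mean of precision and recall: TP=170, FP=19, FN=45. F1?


Precision = 170/189 = 0.8995
Recall = 170/215 = 0.7907
F1 = 2·P·R/(P+R) = 2·TP/(2·TP+FP+FN) = 340/(340+19+45) = 340/404 = 0.8416

0.8416


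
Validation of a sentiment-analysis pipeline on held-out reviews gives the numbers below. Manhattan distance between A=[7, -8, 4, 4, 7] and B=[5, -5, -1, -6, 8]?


d = |7-5| + |-8+ 5| + |4+ 1| + |4+ 6| + |7-8|
  = 2 + 3 + 5 + 10 + 1
  = 21

21


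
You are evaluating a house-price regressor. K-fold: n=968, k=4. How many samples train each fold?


Fold size = 968/4 = 242
Training per fold = 968 - 242 = 726

726


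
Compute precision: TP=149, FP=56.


Precision = TP/(TP+FP)
= 149/(149+56)
= 149/205 = 72.68%

72.68%


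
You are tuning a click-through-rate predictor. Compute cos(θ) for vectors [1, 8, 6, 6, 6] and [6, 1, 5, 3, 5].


A·B = 1·6 + 8·1 + 6·5 + 6·3 + 6·5 = 92
‖A‖ = √173 = 13.1529, ‖B‖ = √96 = 9.798
cos = 92/(√173·√96) = 92/√16608 = 0.7139

0.7139


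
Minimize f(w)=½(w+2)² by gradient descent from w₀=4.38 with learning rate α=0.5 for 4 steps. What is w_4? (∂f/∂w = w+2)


step 1: grad = 4.38+2 = 6.38; w = 4.38 - 0.5·(6.38) = 1.19
step 2: grad = 1.19+2 = 3.19; w = 1.19 - 0.5·(3.19) = -0.405
step 3: grad = -0.405+2 = 1.595; w = -0.405 - 0.5·(1.595) = -1.2025
step 4: grad = -1.2025+2 = 0.7975; w = -1.2025 - 0.5·(0.7975) = -1.60125

-1.60125


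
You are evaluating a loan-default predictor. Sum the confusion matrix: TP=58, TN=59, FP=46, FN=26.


Total = TP + TN + FP + FN
= 58 + 59 + 46 + 26
= 189
(Predicted positive: 104, predicted negative: 85)

189


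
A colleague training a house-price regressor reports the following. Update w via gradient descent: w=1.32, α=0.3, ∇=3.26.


w_new = w - α·∇
= 1.32 - 0.3·3.26
= 1.32 - 0.978
= 0.342

0.342


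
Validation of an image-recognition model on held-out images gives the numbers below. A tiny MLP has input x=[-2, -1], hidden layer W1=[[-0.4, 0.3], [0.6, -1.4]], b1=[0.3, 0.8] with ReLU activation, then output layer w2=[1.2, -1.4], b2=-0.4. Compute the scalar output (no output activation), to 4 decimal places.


z1[0] = (-0.4)·(-2) + (0.3)·(-1) + 0.3 = 0.8
z1[1] = (0.6)·(-2) + (-1.4)·(-1) + 0.8 = 1.0
h = ReLU(z1) = [0.8, 1.0]
output = (1.2)·(0.8) + (-1.4)·(1.0) - 0.4 = -0.84

-0.84


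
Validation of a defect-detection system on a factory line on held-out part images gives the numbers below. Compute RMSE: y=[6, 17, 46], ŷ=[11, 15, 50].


MSE = 45/3 = 15
RMSE = √(45/3) = 3.873

3.873


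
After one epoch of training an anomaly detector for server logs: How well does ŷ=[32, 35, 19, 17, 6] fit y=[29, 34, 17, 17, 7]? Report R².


ȳ = 20.8
SS_res = Σ(y-ŷ)² = 15
SS_tot = Σ(y-ȳ)² = 460.8
R² = 1 - SS_res/SS_tot = 1 - 0.0326 = 0.9674

0.9674


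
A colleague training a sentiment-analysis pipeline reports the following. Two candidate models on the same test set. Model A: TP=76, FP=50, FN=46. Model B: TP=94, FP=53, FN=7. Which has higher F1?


Model A: P=76/126=0.6032, R=76/122=0.623, F1=2PR/(P+R)=2TP/(2TP+FP+FN)=152/248=0.6129
Model B: P=94/147=0.6395, R=94/101=0.9307, F1=2PR/(P+R)=2TP/(2TP+FP+FN)=188/248=0.7581
0.6129 < 0.7581 → Model B

Model B


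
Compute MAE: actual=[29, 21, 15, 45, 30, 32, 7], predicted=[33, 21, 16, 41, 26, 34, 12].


Absolute errors: |29-33|=4, |21-21|=0, |15-16|=1, |45-41|=4, |30-26|=4, |32-34|=2, |7-12|=5
Sum = 20
MAE = 20/7 = 20/7

20/7


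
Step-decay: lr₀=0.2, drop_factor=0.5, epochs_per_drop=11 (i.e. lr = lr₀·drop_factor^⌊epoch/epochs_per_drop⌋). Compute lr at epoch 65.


n_drops = ⌊65/11⌋ = 5
lr = 0.2·0.5^5 = 0.2·0.03125 = 0.00625

0.00625


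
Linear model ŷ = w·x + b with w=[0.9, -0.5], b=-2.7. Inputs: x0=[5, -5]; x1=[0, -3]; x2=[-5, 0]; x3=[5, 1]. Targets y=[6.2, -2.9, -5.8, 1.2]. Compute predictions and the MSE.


ŷ0 = (0.9)·(5) + (-0.5)·(-5) - 2.7 = 4.3
ŷ1 = (0.9)·(0) + (-0.5)·(-3) - 2.7 = -1.2
ŷ2 = (0.9)·(-5) + (-0.5)·(0) - 2.7 = -7.2
ŷ3 = (0.9)·(5) + (-0.5)·(1) - 2.7 = 1.3
errors² = [3.61, 2.89, 1.96, 0.01]
MSE = 8.4700/4 = 2.1175

2.1175


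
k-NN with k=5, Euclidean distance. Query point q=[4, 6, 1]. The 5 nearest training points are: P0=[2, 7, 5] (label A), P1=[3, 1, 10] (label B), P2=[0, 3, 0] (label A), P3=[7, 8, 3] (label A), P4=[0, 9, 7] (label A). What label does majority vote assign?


d(q,P0) = 4.5826  (label A)
d(q,P1) = 10.3441  (label B)
d(q,P2) = 5.099  (label A)
d(q,P3) = 4.1231  (label A)
d(q,P4) = 7.8102  (label A)
Votes: A=4, B=1
Majority → A

A


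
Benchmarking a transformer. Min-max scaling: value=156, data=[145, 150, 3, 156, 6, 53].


min=3, max=156
(156-3)/(156-3) = 153/153 = 1.0

1.0


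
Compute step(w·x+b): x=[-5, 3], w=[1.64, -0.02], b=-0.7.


z = (-5)·(1.64) + (3)·(-0.02) - 0.7
  = -8.96
step(z) = 0 (z<0)

0


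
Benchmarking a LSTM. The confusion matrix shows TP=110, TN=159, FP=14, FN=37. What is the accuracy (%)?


Accuracy = (TP+TN)/(TP+TN+FP+FN)
= (110+159)/(320)
= 269/320 = 84.06%

84.06%


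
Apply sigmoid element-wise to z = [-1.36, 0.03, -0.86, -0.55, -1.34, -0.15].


σ(-1.36) = 1/(1+e^1.36) = 0.2042
σ(0.03) = 1/(1+e^-0.03) = 0.5075
σ(-0.86) = 1/(1+e^0.86) = 0.2973
σ(-0.55) = 1/(1+e^0.55) = 0.3659
σ(-1.34) = 1/(1+e^1.34) = 0.2075
σ(-0.15) = 1/(1+e^0.15) = 0.4626
result = [0.2042, 0.5075, 0.2973, 0.3659, 0.2075, 0.4626]

[0.2042, 0.5075, 0.2973, 0.3659, 0.2075, 0.4626]


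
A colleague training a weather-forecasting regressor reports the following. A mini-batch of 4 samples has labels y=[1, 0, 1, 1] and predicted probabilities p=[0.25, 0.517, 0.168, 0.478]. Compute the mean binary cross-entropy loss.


L[0] = -ln(0.25) = 1.3863
L[1] = -ln(1-0.517) = -ln(0.483) = 0.7277
L[2] = -ln(0.168) = 1.7838
L[3] = -ln(0.478) = 0.7381
mean = (1.3863 + 0.7277 + 1.7838 + 0.7381)/4 = 1.159

1.159


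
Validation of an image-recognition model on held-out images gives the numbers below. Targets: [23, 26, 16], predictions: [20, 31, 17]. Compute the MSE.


Squared errors: (23-20)²=9, (26-31)²=25, (16-17)²=1
Sum = 35
MSE = 35/3 = 35/3

35/3


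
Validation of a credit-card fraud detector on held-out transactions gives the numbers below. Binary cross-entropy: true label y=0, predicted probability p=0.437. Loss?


BCE = -[y·ln(p) + (1-y)·ln(1-p)]
= -0 - 1·ln(1-0.437)
= -ln(0.563) = 0.5745

0.5745


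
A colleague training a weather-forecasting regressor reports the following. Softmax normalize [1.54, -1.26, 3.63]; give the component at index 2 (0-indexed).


Exponentials: e^1.54=4.6646, e^-1.26=0.2837, e^3.63=37.7128
Sum = 42.6611
Softmax = [0.1093, 0.0066, 0.884]
p[2] = 37.7128/42.6611 = 0.884

0.884


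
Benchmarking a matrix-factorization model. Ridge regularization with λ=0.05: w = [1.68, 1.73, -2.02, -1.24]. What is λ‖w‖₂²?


‖w‖₂² = (1.68)² + (1.73)² + (-2.02)² + (-1.24)²
     = 2.8224 + 2.9929 + 4.0804 + 1.5376
     = 11.4333
λ·‖w‖₂² = 0.05·11.4333 = 0.571665

0.571665


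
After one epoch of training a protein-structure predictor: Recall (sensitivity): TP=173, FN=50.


Recall = TP/(TP+FN)
= 173/(173+50)
= 173/223 = 77.58%

77.58%


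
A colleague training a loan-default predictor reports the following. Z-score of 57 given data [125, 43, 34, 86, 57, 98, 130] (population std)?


μ = 81.8571, σ = 35.6067
z = (57 - 81.8571)/35.6067 = -0.6981

-0.6981


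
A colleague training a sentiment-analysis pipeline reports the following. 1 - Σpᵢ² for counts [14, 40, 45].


Probabilities: [14/99, 40/99, 45/99] ≈ [0.1414, 0.404, 0.4545]
Σpᵢ² = (196 + 1600 + 2025)/99² = 3821/9801
Gini = 1 - Σpᵢ² = 1 - 3821/9801 = 0.6101

0.6101


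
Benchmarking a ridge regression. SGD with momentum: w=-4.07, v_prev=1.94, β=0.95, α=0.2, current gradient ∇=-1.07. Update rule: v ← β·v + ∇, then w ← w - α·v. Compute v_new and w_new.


v_new = 0.95·1.94 - 1.07 = 1.843 - 1.07 = 0.773
w_new = -4.07 - 0.2·0.773 = -4.07 - 0.1546 = -4.2246

v_new=0.773, w_new=-4.2246


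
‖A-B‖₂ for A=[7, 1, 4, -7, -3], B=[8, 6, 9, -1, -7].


d = √((7-8)² + (1-6)² + (4-9)² + (-7+ 1)² + (-3+ 7)²)
  = √(1 + 25 + 25 + 36 + 16)
  = √103 = 10.1489

10.1489


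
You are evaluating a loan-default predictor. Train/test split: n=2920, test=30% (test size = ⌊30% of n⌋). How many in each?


Test = ⌊2920·30/100⌋ = 876
Train = 2920 - 876 = 2044

Train: 2044, Test: 876


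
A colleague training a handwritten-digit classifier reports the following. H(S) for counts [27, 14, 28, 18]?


Probabilities: [27/87, 14/87, 28/87, 18/87] ≈ [0.3103, 0.1609, 0.3218, 0.2069]
H = -((27/87)·log₂(27/87) + (14/87)·log₂(14/87) + (28/87)·log₂(28/87) + (18/87)·log₂(18/87))
  = 1.9447 bits

1.9447 bits


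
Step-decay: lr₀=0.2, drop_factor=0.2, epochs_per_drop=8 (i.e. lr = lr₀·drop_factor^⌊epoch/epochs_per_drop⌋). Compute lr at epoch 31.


n_drops = ⌊31/8⌋ = 3
lr = 0.2·0.2^3 = 0.2·0.008 = 0.0016

0.0016


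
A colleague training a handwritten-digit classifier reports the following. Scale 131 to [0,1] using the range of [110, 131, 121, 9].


min=9, max=131
(131-9)/(131-9) = 122/122 = 1.0

1.0


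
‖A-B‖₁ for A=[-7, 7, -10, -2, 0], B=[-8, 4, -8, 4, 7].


d = |-7+ 8| + |7-4| + |-10+ 8| + |-2-4| + |0-7|
  = 1 + 3 + 2 + 6 + 7
  = 19

19


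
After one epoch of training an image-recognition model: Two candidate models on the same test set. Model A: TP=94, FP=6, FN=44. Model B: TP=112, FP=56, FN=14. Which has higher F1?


Model A: P=94/100=0.94, R=94/138=0.6812, F1=2PR/(P+R)=2TP/(2TP+FP+FN)=188/238=0.7899
Model B: P=112/168=0.6667, R=112/126=0.8889, F1=2PR/(P+R)=2TP/(2TP+FP+FN)=224/294=0.7619
0.7899 > 0.7619 → Model A

Model A


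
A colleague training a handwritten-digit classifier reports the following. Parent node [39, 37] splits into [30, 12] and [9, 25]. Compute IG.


Parent = [39, 37], H_parent = 0.9995
H_left = 0.8631 (n=42), H_right = 0.8338 (n=34)
H_children = (42/76)·0.8631 + (34/76)·0.8338 = 0.85
IG = 0.9995 - 0.85 = 0.1495

0.1495


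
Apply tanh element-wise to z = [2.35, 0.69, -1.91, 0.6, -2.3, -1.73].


tanh(2.35) = 0.982
tanh(0.69) = 0.598
tanh(-1.91) = -0.9571
tanh(0.6) = 0.537
tanh(-2.3) = -0.9801
tanh(-1.73) = -0.9391
result = [0.982, 0.598, -0.9571, 0.537, -0.9801, -0.9391]

[0.982, 0.598, -0.9571, 0.537, -0.9801, -0.9391]


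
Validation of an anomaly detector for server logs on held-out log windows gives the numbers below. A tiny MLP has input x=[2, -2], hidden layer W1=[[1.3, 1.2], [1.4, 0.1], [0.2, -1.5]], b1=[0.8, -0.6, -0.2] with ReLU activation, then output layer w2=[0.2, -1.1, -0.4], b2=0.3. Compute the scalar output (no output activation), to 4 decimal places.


z1[0] = (1.3)·(2) + (1.2)·(-2) + 0.8 = 1.0
z1[1] = (1.4)·(2) + (0.1)·(-2) - 0.6 = 2.0
z1[2] = (0.2)·(2) + (-1.5)·(-2) - 0.2 = 3.2
h = ReLU(z1) = [1.0, 2.0, 3.2]
output = (0.2)·(1.0) + (-1.1)·(2.0) + (-0.4)·(3.2) + 0.3 = -2.98

-2.98


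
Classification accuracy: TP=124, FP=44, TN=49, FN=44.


Accuracy = (TP+TN)/(TP+TN+FP+FN)
= (124+49)/(261)
= 173/261 = 66.28%

66.28%


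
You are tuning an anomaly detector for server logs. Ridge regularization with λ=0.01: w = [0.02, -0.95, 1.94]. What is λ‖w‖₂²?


‖w‖₂² = (0.02)² + (-0.95)² + (1.94)²
     = 0.0004 + 0.9025 + 3.7636
     = 4.6665
λ·‖w‖₂² = 0.01·4.6665 = 0.046665

0.046665


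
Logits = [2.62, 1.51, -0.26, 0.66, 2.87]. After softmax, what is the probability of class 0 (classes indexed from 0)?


Exponentials: e^2.62=13.7357, e^1.51=4.5267, e^-0.26=0.7711, e^0.66=1.9348, e^2.87=17.637
Sum = 38.6053
Softmax = [0.3558, 0.1173, 0.02, 0.0501, 0.4569]
p[0] = 13.7357/38.6053 = 0.3558

0.3558


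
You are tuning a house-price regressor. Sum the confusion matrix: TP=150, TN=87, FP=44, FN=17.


Total = TP + TN + FP + FN
= 150 + 87 + 44 + 17
= 298
(Predicted positive: 194, predicted negative: 104)

298


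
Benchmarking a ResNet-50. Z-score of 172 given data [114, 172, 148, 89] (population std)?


μ = 130.75, σ = 31.7126
z = (172 - 130.75)/31.7126 = 1.3007

1.3007


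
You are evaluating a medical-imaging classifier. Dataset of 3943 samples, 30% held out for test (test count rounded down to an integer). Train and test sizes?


Test = ⌊3943·30/100⌋ = 1182
Train = 3943 - 1182 = 2761

Train: 2761, Test: 1182


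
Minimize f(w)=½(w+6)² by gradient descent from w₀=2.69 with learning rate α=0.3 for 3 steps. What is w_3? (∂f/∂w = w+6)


step 1: grad = 2.69+6 = 8.69; w = 2.69 - 0.3·(8.69) = 0.083
step 2: grad = 0.083+6 = 6.083; w = 0.083 - 0.3·(6.083) = -1.7419
step 3: grad = -1.7419+6 = 4.2581; w = -1.7419 - 0.3·(4.2581) = -3.01933

-3.01933


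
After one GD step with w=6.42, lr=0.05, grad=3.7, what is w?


w_new = w - α·∇
= 6.42 - 0.05·3.7
= 6.42 - 0.185
= 6.235

6.235


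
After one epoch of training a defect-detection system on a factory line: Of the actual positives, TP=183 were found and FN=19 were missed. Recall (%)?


Recall = TP/(TP+FN)
= 183/(183+19)
= 183/202 = 90.59%

90.59%


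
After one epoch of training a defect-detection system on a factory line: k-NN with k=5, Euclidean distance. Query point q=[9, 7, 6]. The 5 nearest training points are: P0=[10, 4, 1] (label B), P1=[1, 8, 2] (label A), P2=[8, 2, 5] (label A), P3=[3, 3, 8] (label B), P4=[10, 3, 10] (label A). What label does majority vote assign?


d(q,P0) = 5.9161  (label B)
d(q,P1) = 9.0  (label A)
d(q,P2) = 5.1962  (label A)
d(q,P3) = 7.4833  (label B)
d(q,P4) = 5.7446  (label A)
Votes: A=3, B=2
Majority → A

A


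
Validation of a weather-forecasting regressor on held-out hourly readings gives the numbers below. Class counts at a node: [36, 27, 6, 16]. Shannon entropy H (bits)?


Probabilities: [36/85, 27/85, 6/85, 16/85] ≈ [0.4235, 0.3176, 0.0706, 0.1882]
H = -((36/85)·log₂(36/85) + (27/85)·log₂(27/85) + (6/85)·log₂(6/85) + (16/85)·log₂(16/85))
  = 1.774 bits

1.774 bits


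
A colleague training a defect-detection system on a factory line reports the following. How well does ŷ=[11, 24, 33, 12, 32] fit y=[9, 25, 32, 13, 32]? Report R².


ȳ = 22.2
SS_res = Σ(y-ŷ)² = 7
SS_tot = Σ(y-ȳ)² = 458.8
R² = 1 - SS_res/SS_tot = 1 - 0.0153 = 0.9847

0.9847


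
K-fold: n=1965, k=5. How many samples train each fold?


Fold size = 1965/5 = 393
Training per fold = 1965 - 393 = 1572

1572


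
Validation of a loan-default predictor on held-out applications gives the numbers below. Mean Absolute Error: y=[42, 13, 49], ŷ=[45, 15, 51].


Absolute errors: |42-45|=3, |13-15|=2, |49-51|=2
Sum = 7
MAE = 7/3 = 7/3

7/3


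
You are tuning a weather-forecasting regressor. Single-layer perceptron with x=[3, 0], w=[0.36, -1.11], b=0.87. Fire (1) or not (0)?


z = (3)·(0.36) + (0)·(-1.11) + 0.87
  = 1.95
step(z) = 1 (z≥0)

1


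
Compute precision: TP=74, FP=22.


Precision = TP/(TP+FP)
= 74/(74+22)
= 74/96 = 77.08%

77.08%


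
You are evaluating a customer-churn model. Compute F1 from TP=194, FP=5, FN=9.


Precision = 194/199 = 0.9749
Recall = 194/203 = 0.9557
F1 = 2·P·R/(P+R) = 2·TP/(2·TP+FP+FN) = 388/(388+5+9) = 388/402 = 0.9652

0.9652


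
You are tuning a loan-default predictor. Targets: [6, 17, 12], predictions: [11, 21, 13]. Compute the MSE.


Squared errors: (6-11)²=25, (17-21)²=16, (12-13)²=1
Sum = 42
MSE = 42/3 = 14

14


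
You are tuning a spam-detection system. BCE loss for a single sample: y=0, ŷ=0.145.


BCE = -[y·ln(p) + (1-y)·ln(1-p)]
= -0 - 1·ln(1-0.145)
= -ln(0.855) = 0.1567

0.1567


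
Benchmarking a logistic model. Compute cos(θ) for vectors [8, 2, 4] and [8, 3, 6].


A·B = 8·8 + 2·3 + 4·6 = 94
‖A‖ = √84 = 9.1652, ‖B‖ = √109 = 10.4403
cos = 94/(√84·√109) = 94/√9156 = 0.9824

0.9824


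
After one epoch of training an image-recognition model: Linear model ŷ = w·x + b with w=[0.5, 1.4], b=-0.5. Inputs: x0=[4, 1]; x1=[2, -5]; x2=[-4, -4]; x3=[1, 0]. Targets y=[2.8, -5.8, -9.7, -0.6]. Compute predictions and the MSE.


ŷ0 = (0.5)·(4) + (1.4)·(1) - 0.5 = 2.9
ŷ1 = (0.5)·(2) + (1.4)·(-5) - 0.5 = -6.5
ŷ2 = (0.5)·(-4) + (1.4)·(-4) - 0.5 = -8.1
ŷ3 = (0.5)·(1) + (1.4)·(0) - 0.5 = 0.0
errors² = [0.01, 0.49, 2.56, 0.36]
MSE = 3.4200/4 = 0.855

0.855


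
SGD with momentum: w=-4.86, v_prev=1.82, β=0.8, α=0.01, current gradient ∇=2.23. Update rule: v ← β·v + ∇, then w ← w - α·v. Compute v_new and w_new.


v_new = 0.8·1.82 + 2.23 = 1.456 + 2.23 = 3.686
w_new = -4.86 - 0.01·3.686 = -4.86 - 0.03686 = -4.89686

v_new=3.686, w_new=-4.89686


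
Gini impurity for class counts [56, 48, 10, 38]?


Probabilities: [56/152, 48/152, 10/152, 38/152] ≈ [0.3684, 0.3158, 0.0658, 0.25]
Σpᵢ² = (3136 + 2304 + 100 + 1444)/152² = 6984/23104
Gini = 1 - Σpᵢ² = 1 - 6984/23104 = 0.6977

0.6977


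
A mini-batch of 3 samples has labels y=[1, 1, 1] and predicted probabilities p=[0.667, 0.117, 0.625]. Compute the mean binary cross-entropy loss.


L[0] = -ln(0.667) = 0.405
L[1] = -ln(0.117) = 2.1456
L[2] = -ln(0.625) = 0.47
mean = (0.405 + 2.1456 + 0.47)/3 = 1.0069

1.0069


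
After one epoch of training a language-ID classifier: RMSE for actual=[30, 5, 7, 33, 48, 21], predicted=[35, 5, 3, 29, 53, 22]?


MSE = 83/6 = 13.8333
RMSE = √(83/6) = 3.7193

3.7193


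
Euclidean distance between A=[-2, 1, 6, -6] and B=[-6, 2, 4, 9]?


d = √((-2+ 6)² + (1-2)² + (6-4)² + (-6-9)²)
  = √(16 + 1 + 4 + 225)
  = √246 = 15.6844

15.6844


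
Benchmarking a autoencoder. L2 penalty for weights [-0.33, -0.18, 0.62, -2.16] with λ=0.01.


‖w‖₂² = (-0.33)² + (-0.18)² + (0.62)² + (-2.16)²
     = 0.1089 + 0.0324 + 0.3844 + 4.6656
     = 5.1913
λ·‖w‖₂² = 0.01·5.1913 = 0.051913

0.051913


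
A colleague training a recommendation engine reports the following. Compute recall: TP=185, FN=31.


Recall = TP/(TP+FN)
= 185/(185+31)
= 185/216 = 85.65%

85.65%


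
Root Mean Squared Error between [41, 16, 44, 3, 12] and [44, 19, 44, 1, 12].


MSE = 22/5 = 4.4
RMSE = √(22/5) = 2.0976

2.0976


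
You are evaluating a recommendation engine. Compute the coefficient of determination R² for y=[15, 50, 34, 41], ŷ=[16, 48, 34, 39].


ȳ = 35
SS_res = Σ(y-ŷ)² = 9
SS_tot = Σ(y-ȳ)² = 662
R² = 1 - SS_res/SS_tot = 1 - 0.0136 = 0.9864

0.9864


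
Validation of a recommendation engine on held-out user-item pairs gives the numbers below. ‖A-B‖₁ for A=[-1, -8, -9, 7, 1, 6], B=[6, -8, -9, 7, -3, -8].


d = |-1-6| + |-8+ 8| + |-9+ 9| + |7-7| + |1+ 3| + |6+ 8|
  = 7 + 0 + 0 + 0 + 4 + 14
  = 25

25


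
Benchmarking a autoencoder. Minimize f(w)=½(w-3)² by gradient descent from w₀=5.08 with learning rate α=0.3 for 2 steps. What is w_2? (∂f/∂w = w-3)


step 1: grad = 5.08-3 = 2.08; w = 5.08 - 0.3·(2.08) = 4.456
step 2: grad = 4.456-3 = 1.456; w = 4.456 - 0.3·(1.456) = 4.0192

4.0192


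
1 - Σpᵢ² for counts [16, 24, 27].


Probabilities: [16/67, 24/67, 27/67] ≈ [0.2388, 0.3582, 0.403]
Σpᵢ² = (256 + 576 + 729)/67² = 1561/4489
Gini = 1 - Σpᵢ² = 1 - 1561/4489 = 0.6523

0.6523


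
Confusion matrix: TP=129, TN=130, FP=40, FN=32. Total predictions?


Total = TP + TN + FP + FN
= 129 + 130 + 40 + 32
= 331
(Predicted positive: 169, predicted negative: 162)

331


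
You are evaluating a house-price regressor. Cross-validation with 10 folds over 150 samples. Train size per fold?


Fold size = 150/10 = 15
Training per fold = 150 - 15 = 135

135


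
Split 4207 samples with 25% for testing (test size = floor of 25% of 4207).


Test = ⌊4207·25/100⌋ = 1051
Train = 4207 - 1051 = 3156

Train: 3156, Test: 1051


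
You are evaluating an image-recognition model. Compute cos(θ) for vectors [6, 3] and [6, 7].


A·B = 6·6 + 3·7 = 57
‖A‖ = √45 = 6.7082, ‖B‖ = √85 = 9.2195
cos = 57/(√45·√85) = 57/√3825 = 0.9216

0.9216


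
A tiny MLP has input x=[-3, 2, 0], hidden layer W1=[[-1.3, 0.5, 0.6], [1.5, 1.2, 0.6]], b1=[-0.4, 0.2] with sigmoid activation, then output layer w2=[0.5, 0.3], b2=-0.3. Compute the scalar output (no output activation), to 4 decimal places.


z1[0] = (-1.3)·(-3) + (0.5)·(2) + (0.6)·(0) - 0.4 = 4.5
z1[1] = (1.5)·(-3) + (1.2)·(2) + (0.6)·(0) + 0.2 = -1.9
h = sigmoid(z1) = [0.989, 0.1301]
output = (0.5)·(0.989) + (0.3)·(0.1301) - 0.3 = 0.2335

0.2335


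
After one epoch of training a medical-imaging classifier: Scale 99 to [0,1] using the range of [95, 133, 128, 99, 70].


min=70, max=133
(99-70)/(133-70) = 29/63 = 0.4603

0.4603


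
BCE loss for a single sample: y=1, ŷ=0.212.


BCE = -[y·ln(p) + (1-y)·ln(1-p)]
= -1·ln(0.212) - 0
= -ln(0.212) = 1.5512

1.5512


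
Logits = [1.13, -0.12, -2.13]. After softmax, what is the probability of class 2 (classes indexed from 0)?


Exponentials: e^1.13=3.0957, e^-0.12=0.8869, e^-2.13=0.1188
Sum = 4.1014
Softmax = [0.7548, 0.2162, 0.029]
p[2] = 0.1188/4.1014 = 0.029

0.029


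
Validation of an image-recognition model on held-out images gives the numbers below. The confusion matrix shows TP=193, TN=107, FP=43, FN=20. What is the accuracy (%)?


Accuracy = (TP+TN)/(TP+TN+FP+FN)
= (193+107)/(363)
= 300/363 = 82.64%

82.64%


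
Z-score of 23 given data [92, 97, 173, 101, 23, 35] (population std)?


μ = 86.8333, σ = 49.1881
z = (23 - 86.8333)/49.1881 = -1.2977

-1.2977


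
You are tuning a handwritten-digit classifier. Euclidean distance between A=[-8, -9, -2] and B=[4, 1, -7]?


d = √((-8-4)² + (-9-1)² + (-2+ 7)²)
  = √(144 + 100 + 25)
  = √269 = 16.4012

16.4012


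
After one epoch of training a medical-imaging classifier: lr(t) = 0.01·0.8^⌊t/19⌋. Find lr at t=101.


n_drops = ⌊101/19⌋ = 5
lr = 0.01·0.8^5 = 0.01·0.32768 = 0.0032768

0.0032768


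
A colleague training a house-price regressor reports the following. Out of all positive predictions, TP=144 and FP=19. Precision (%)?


Precision = TP/(TP+FP)
= 144/(144+19)
= 144/163 = 88.34%

88.34%


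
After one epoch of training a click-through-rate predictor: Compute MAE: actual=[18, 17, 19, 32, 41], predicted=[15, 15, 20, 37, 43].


Absolute errors: |18-15|=3, |17-15|=2, |19-20|=1, |32-37|=5, |41-43|=2
Sum = 13
MAE = 13/5 = 13/5

13/5


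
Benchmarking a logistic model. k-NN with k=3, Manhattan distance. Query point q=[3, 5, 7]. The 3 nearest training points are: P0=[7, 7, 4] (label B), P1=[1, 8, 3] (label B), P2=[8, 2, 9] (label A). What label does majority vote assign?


d(q,P0) = 9  (label B)
d(q,P1) = 9  (label B)
d(q,P2) = 10  (label A)
Votes: A=1, B=2
Majority → B

B


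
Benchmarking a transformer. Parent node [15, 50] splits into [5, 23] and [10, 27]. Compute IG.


Parent = [15, 50], H_parent = 0.7793
H_left = 0.6769 (n=28), H_right = 0.8419 (n=37)
H_children = (28/65)·0.6769 + (37/65)·0.8419 = 0.7708
IG = 0.7793 - 0.7708 = 0.0085

0.0085


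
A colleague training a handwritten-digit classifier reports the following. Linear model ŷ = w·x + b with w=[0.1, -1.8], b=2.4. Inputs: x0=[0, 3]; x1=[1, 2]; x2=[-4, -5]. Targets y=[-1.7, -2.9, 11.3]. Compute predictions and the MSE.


ŷ0 = (0.1)·(0) + (-1.8)·(3) + 2.4 = -3.0
ŷ1 = (0.1)·(1) + (-1.8)·(2) + 2.4 = -1.1
ŷ2 = (0.1)·(-4) + (-1.8)·(-5) + 2.4 = 11.0
errors² = [1.69, 3.24, 0.09]
MSE = 5.0200/3 = 1.6733

1.6733


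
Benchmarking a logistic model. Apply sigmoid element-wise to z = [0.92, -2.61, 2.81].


σ(0.92) = 1/(1+e^-0.92) = 0.715
σ(-2.61) = 1/(1+e^2.61) = 0.0685
σ(2.81) = 1/(1+e^-2.81) = 0.9432
result = [0.715, 0.0685, 0.9432]

[0.715, 0.0685, 0.9432]


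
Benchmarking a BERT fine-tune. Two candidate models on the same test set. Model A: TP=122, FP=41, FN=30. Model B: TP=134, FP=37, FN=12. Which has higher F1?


Model A: P=122/163=0.7485, R=122/152=0.8026, F1=2PR/(P+R)=2TP/(2TP+FP+FN)=244/315=0.7746
Model B: P=134/171=0.7836, R=134/146=0.9178, F1=2PR/(P+R)=2TP/(2TP+FP+FN)=268/317=0.8454
0.7746 < 0.8454 → Model B

Model B


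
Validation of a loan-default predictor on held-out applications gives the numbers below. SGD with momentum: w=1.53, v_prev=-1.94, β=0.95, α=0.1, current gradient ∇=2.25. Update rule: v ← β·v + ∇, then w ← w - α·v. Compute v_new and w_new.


v_new = 0.95·-1.94 + 2.25 = -1.843 + 2.25 = 0.407
w_new = 1.53 - 0.1·0.407 = 1.53 - 0.0407 = 1.4893

v_new=0.407, w_new=1.4893


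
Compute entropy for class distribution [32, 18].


Probabilities: [32/50, 18/50] ≈ [0.64, 0.36]
H = -((32/50)·log₂(32/50) + (18/50)·log₂(18/50))
  = 0.9427 bits

0.9427 bits


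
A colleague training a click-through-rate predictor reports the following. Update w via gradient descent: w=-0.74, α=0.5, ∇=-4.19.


w_new = w - α·∇
= -0.74 - 0.5·-4.19
= -0.74 + 2.095
= 1.355

1.355


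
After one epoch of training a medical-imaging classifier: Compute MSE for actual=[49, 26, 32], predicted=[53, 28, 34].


Squared errors: (49-53)²=16, (26-28)²=4, (32-34)²=4
Sum = 24
MSE = 24/3 = 8

8


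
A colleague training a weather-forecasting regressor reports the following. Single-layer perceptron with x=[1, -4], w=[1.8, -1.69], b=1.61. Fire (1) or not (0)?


z = (1)·(1.8) + (-4)·(-1.69) + 1.61
  = 10.17
step(z) = 1 (z≥0)

1


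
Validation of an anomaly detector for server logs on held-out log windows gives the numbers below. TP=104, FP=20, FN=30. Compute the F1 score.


Precision = 104/124 = 0.8387
Recall = 104/134 = 0.7761
F1 = 2·P·R/(P+R) = 2·TP/(2·TP+FP+FN) = 208/(208+20+30) = 208/258 = 0.8062

0.8062


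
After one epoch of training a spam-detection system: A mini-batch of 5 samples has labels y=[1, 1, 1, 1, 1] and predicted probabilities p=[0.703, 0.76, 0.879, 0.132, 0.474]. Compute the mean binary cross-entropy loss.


L[0] = -ln(0.703) = 0.3524
L[1] = -ln(0.76) = 0.2744
L[2] = -ln(0.879) = 0.129
L[3] = -ln(0.132) = 2.025
L[4] = -ln(0.474) = 0.7465
mean = (0.3524 + 0.2744 + 0.129 + 2.025 + 0.7465)/5 = 0.7055

0.7055


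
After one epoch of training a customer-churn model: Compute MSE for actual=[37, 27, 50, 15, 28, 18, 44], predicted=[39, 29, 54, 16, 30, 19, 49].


Squared errors: (37-39)²=4, (27-29)²=4, (50-54)²=16, (15-16)²=1, (28-30)²=4, (18-19)²=1, (44-49)²=25
Sum = 55
MSE = 55/7 = 55/7

55/7


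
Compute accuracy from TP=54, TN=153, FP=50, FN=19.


Accuracy = (TP+TN)/(TP+TN+FP+FN)
= (54+153)/(276)
= 207/276 = 75.0%

75.0%


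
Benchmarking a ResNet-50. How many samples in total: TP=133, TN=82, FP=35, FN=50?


Total = TP + TN + FP + FN
= 133 + 82 + 35 + 50
= 300
(Predicted positive: 168, predicted negative: 132)

300


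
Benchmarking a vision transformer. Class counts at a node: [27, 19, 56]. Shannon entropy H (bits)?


Probabilities: [27/102, 19/102, 56/102] ≈ [0.2647, 0.1863, 0.549]
H = -((27/102)·log₂(27/102) + (19/102)·log₂(19/102) + (56/102)·log₂(56/102))
  = 1.4341 bits

1.4341 bits


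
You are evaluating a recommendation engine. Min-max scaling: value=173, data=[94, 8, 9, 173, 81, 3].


min=3, max=173
(173-3)/(173-3) = 170/170 = 1.0

1.0


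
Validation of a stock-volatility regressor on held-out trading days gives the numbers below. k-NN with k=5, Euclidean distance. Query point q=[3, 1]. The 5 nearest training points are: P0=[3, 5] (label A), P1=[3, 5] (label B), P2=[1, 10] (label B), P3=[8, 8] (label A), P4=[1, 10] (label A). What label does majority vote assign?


d(q,P0) = 4.0  (label A)
d(q,P1) = 4.0  (label B)
d(q,P2) = 9.2195  (label B)
d(q,P3) = 8.6023  (label A)
d(q,P4) = 9.2195  (label A)
Votes: A=3, B=2
Majority → A

A


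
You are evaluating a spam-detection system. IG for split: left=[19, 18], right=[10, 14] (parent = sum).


Parent = [29, 32], H_parent = 0.9983
H_left = 0.9995 (n=37), H_right = 0.9799 (n=24)
H_children = (37/61)·0.9995 + (24/61)·0.9799 = 0.9918
IG = 0.9983 - 0.9918 = 0.0065

0.0065


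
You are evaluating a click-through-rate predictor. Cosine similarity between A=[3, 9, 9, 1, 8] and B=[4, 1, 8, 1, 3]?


A·B = 3·4 + 9·1 + 9·8 + 1·1 + 8·3 = 118
‖A‖ = √236 = 15.3623, ‖B‖ = √91 = 9.5394
cos = 118/(√236·√91) = 118/√21476 = 0.8052

0.8052


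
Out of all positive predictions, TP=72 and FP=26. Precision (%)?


Precision = TP/(TP+FP)
= 72/(72+26)
= 72/98 = 73.47%

73.47%


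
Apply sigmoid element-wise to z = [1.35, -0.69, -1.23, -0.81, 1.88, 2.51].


σ(1.35) = 1/(1+e^-1.35) = 0.7941
σ(-0.69) = 1/(1+e^0.69) = 0.334
σ(-1.23) = 1/(1+e^1.23) = 0.2262
σ(-0.81) = 1/(1+e^0.81) = 0.3079
σ(1.88) = 1/(1+e^-1.88) = 0.8676
σ(2.51) = 1/(1+e^-2.51) = 0.9248
result = [0.7941, 0.334, 0.2262, 0.3079, 0.8676, 0.9248]

[0.7941, 0.334, 0.2262, 0.3079, 0.8676, 0.9248]


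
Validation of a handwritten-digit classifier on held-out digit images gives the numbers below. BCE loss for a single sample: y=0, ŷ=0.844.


BCE = -[y·ln(p) + (1-y)·ln(1-p)]
= -0 - 1·ln(1-0.844)
= -ln(0.156) = 1.8579

1.8579


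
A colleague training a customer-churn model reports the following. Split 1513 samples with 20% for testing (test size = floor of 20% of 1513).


Test = ⌊1513·20/100⌋ = 302
Train = 1513 - 302 = 1211

Train: 1211, Test: 302


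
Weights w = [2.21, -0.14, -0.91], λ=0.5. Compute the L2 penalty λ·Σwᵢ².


‖w‖₂² = (2.21)² + (-0.14)² + (-0.91)²
     = 4.8841 + 0.0196 + 0.8281
     = 5.7318
λ·‖w‖₂² = 0.5·5.7318 = 2.8659

2.8659


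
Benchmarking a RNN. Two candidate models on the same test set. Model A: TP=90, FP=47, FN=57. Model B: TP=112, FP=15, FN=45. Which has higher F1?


Model A: P=90/137=0.6569, R=90/147=0.6122, F1=2PR/(P+R)=2TP/(2TP+FP+FN)=180/284=0.6338
Model B: P=112/127=0.8819, R=112/157=0.7134, F1=2PR/(P+R)=2TP/(2TP+FP+FN)=224/284=0.7887
0.6338 < 0.7887 → Model B

Model B


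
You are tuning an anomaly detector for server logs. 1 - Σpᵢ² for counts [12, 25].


Probabilities: [12/37, 25/37] ≈ [0.3243, 0.6757]
Σpᵢ² = (144 + 625)/37² = 769/1369
Gini = 1 - Σpᵢ² = 1 - 769/1369 = 0.4383

0.4383


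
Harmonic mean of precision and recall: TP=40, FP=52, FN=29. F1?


Precision = 40/92 = 0.4348
Recall = 40/69 = 0.5797
F1 = 2·P·R/(P+R) = 2·TP/(2·TP+FP+FN) = 80/(80+52+29) = 80/161 = 0.4969

0.4969


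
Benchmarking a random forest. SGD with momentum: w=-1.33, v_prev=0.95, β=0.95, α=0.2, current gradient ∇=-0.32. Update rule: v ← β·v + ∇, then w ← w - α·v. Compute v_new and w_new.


v_new = 0.95·0.95 - 0.32 = 0.9025 - 0.32 = 0.5825
w_new = -1.33 - 0.2·0.5825 = -1.33 - 0.1165 = -1.4465

v_new=0.5825, w_new=-1.4465


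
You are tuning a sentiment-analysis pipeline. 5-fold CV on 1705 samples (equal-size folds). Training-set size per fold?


Fold size = 1705/5 = 341
Training per fold = 1705 - 341 = 1364

1364


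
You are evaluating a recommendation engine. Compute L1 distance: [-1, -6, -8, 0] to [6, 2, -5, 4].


d = |-1-6| + |-6-2| + |-8+ 5| + |0-4|
  = 7 + 8 + 3 + 4
  = 22

22


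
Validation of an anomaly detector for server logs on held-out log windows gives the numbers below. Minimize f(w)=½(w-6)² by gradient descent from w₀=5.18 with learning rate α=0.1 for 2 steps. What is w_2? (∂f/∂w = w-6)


step 1: grad = 5.18-6 = -0.82; w = 5.18 - 0.1·(-0.82) = 5.262
step 2: grad = 5.262-6 = -0.738; w = 5.262 - 0.1·(-0.738) = 5.3358

5.3358


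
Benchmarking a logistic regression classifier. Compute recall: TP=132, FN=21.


Recall = TP/(TP+FN)
= 132/(132+21)
= 132/153 = 86.27%

86.27%


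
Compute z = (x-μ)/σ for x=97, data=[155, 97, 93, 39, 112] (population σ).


μ = 99.2, σ = 37.2688
z = (97 - 99.2)/37.2688 = -0.059

-0.059


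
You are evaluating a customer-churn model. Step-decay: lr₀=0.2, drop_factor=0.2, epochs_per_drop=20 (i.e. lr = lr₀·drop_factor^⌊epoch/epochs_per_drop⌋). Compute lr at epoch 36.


n_drops = ⌊36/20⌋ = 1
lr = 0.2·0.2^1 = 0.2·0.2 = 0.04

0.04


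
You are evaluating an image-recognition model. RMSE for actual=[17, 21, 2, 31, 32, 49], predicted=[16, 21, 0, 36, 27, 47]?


MSE = 59/6 = 9.8333
RMSE = √(59/6) = 3.1358

3.1358


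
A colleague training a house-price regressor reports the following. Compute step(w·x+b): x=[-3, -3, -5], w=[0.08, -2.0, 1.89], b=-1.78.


z = (-3)·(0.08) + (-3)·(-2.0) + (-5)·(1.89) - 1.78
  = -5.47
step(z) = 0 (z<0)

0


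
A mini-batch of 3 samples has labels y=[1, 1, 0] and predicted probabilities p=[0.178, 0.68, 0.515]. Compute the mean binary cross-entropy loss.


L[0] = -ln(0.178) = 1.726
L[1] = -ln(0.68) = 0.3857
L[2] = -ln(1-0.515) = -ln(0.485) = 0.7236
mean = (1.726 + 0.3857 + 0.7236)/3 = 0.9451

0.9451


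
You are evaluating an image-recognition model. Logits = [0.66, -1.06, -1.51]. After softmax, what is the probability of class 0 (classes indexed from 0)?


Exponentials: e^0.66=1.9348, e^-1.06=0.3465, e^-1.51=0.2209
Sum = 2.5022
Softmax = [0.7732, 0.1385, 0.0883]
p[0] = 1.9348/2.5022 = 0.7732

0.7732


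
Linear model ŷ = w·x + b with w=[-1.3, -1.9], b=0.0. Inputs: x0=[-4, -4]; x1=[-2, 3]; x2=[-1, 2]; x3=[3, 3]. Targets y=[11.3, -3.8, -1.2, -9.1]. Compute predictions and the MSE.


ŷ0 = (-1.3)·(-4) + (-1.9)·(-4) + 0.0 = 12.8
ŷ1 = (-1.3)·(-2) + (-1.9)·(3) + 0.0 = -3.1
ŷ2 = (-1.3)·(-1) + (-1.9)·(2) + 0.0 = -2.5
ŷ3 = (-1.3)·(3) + (-1.9)·(3) + 0.0 = -9.6
errors² = [2.25, 0.49, 1.69, 0.25]
MSE = 4.6800/4 = 1.17

1.17


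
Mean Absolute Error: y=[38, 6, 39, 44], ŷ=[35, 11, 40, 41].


Absolute errors: |38-35|=3, |6-11|=5, |39-40|=1, |44-41|=3
Sum = 12
MAE = 12/4 = 3

3


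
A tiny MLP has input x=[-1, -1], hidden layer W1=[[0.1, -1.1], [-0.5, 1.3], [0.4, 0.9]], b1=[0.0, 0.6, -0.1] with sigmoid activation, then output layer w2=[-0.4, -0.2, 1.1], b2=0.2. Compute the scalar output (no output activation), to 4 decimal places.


z1[0] = (0.1)·(-1) + (-1.1)·(-1) + 0.0 = 1.0
z1[1] = (-0.5)·(-1) + (1.3)·(-1) + 0.6 = -0.2
z1[2] = (0.4)·(-1) + (0.9)·(-1) - 0.1 = -1.4
h = sigmoid(z1) = [0.7311, 0.4502, 0.1978]
output = (-0.4)·(0.7311) + (-0.2)·(0.4502) + (1.1)·(0.1978) + 0.2 = 0.0351

0.0351


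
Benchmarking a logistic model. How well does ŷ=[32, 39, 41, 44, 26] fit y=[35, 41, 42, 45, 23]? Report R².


ȳ = 37.2
SS_res = Σ(y-ŷ)² = 24
SS_tot = Σ(y-ȳ)² = 304.8
R² = 1 - SS_res/SS_tot = 1 - 0.0787 = 0.9213

0.9213
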